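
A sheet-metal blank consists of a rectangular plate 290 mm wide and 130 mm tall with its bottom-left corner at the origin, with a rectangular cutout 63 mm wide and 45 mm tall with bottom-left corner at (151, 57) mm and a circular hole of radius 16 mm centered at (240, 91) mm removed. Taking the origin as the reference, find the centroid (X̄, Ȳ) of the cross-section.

plate: A = 290 × 130 = 37700.00, centroid at (145.00, 65.00).
hole 1: A = −(63 × 45) = -2835.00, centroid at (182.50, 79.50).
hole 2: A = −π·16² = -804.25, centroid at (240.00, 91.00).
ΣA = 34060.75 mm²
ΣAX̄ = (37700.00)(145.00) + (-2835.00)(182.50) + (-804.25)(240.00) = 4756093.05 mm³
ΣAȲ = (37700.00)(65.00) + (-2835.00)(79.50) + (-804.25)(91.00) = 2151930.96 mm³
X̄ = 4756093.05 / 34060.75 = 139.64 mm
Ȳ = 2151930.96 / 34060.75 = 63.18 mm

X̄ = 139.64 mm, Ȳ = 63.18 mm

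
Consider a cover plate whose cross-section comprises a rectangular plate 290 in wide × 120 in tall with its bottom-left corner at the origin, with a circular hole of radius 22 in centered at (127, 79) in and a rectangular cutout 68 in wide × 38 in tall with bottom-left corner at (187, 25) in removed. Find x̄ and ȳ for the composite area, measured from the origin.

plate: A = 290 × 120 = 34800.00, centroid at (145.00, 60.00).
hole 1: A = −π·22² = -1520.53, centroid at (127.00, 79.00).
hole 2: A = −(68 × 38) = -2584.00, centroid at (221.00, 44.00).
ΣA = 30695.47 in², ΣAx̄ = 4281828.58 in³, ΣAȳ = 1854182.06 in³.
x̄ = 4281828.58/30695.47 = 139.49 in; ȳ = 1854182.06/30695.47 = 60.41 in.

x̄ = 139.49 in, ȳ = 60.41 in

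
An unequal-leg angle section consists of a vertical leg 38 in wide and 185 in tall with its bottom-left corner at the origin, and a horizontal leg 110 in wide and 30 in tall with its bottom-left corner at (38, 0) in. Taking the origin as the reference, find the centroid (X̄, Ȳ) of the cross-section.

X̄ = 42.64 in, Ȳ = 67.74 in

vertical leg: A = 38 × 185 = 7030.00, centroid at (19.00, 92.50).
horizontal leg: A = 110 × 30 = 3300.00, centroid at (93.00, 15.00).
ΣA = 10330.00 in², ΣAX̄ = 440470.00 in³, ΣAȲ = 699775.00 in³.
X̄ = 440470.00/10330.00 = 42.64 in; Ȳ = 699775.00/10330.00 = 67.74 in.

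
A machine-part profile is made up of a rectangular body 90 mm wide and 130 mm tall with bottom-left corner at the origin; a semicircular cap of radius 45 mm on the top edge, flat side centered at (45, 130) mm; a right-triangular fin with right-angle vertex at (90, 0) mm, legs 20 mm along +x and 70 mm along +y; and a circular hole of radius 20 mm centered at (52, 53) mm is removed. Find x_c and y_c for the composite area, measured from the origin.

x_c = 46.91 mm, y_c = 82.69 mm

rectangular body: A = 90 × 130 = 11700.00, centroid at (45.00, 65.00).
semicircular top: A = ½π·45² = 3180.86, centroid at (45.00, 149.10).
triangular fin: A = ½·20·70 = 700.00, centroid at (96.67, 23.33).
hole: A = −π·20² = -1256.64, centroid at (52.00, 53.00).
ΣA = 14324.23 mm², ΣAx_c = 671960.35 mm³, ΣAy_c = 1184493.70 mm³.
x_c = 671960.35/14324.23 = 46.91 mm; y_c = 1184493.70/14324.23 = 82.69 mm.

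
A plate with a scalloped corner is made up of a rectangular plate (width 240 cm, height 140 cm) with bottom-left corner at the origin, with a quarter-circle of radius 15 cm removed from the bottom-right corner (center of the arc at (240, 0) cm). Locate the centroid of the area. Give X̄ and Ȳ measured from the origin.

plate: A = 240 × 140 = 33600.00, centroid at (120.00, 70.00).
removed quarter-circle: A = −¼π·15² = -176.71, centroid at (233.63, 6.37).
ΣA = 33423.29 cm²
ΣAX̄ = (33600.00)(120.00) + (-176.71)(233.63) = 3990713.50 cm³
ΣAȲ = (33600.00)(70.00) + (-176.71)(6.37) = 2350875.00 cm³
X̄ = 3990713.50 / 33423.29 = 119.40 cm
Ȳ = 2350875.00 / 33423.29 = 70.34 cm

X̄ = 119.40 cm, Ȳ = 70.34 cm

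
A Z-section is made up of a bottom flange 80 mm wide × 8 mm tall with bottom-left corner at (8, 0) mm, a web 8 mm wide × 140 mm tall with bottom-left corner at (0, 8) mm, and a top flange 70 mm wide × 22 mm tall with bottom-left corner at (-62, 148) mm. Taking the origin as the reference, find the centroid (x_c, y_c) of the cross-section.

bottom flange: A = 80 × 8 = 640.00, centroid at (48.00, 4.00).
web: A = 8 × 140 = 1120.00, centroid at (4.00, 78.00).
top flange: A = 70 × 22 = 1540.00, centroid at (-27.00, 159.00).
ΣA = 3300.00 mm²
ΣAx_c = (640.00)(48.00) + (1120.00)(4.00) + (1540.00)(-27.00) = -6380.00 mm³
ΣAy_c = (640.00)(4.00) + (1120.00)(78.00) + (1540.00)(159.00) = 334780.00 mm³
x_c = -6380.00 / 3300.00 = -1.93 mm
y_c = 334780.00 / 3300.00 = 101.45 mm

x_c = -1.93 mm, y_c = 101.45 mm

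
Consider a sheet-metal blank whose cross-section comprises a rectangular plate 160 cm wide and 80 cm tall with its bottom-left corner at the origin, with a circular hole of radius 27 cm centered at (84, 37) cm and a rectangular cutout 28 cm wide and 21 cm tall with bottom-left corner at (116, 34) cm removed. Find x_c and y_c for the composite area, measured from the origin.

x_c = 76.11 cm, y_c = 40.43 cm

Part | A | x̄ᵢ | ȳᵢ | A·x̄ᵢ | A·ȳᵢ
plate | 12800.00 | 80.00 | 40.00 | 1024000.00 | 512000.00
hole 1 | -2290.22 | 84.00 | 37.00 | -192378.57 | -84738.18
hole 2 | -588.00 | 130.00 | 44.50 | -76440.00 | -26166.00
Σ | 9921.78 |  |  | 755181.43 | 401095.82
x_c = 755181.43 / 9921.78 = 76.11 cm
y_c = 401095.82 / 9921.78 = 40.43 cm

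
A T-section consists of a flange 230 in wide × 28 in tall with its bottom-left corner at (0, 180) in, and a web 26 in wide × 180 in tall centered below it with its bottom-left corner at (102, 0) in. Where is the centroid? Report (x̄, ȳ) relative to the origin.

web: A = 26 × 180 = 4680.00, centroid at (115.00, 90.00).
flange: A = 230 × 28 = 6440.00, centroid at (115.00, 194.00).
ΣA = 11120.00 in², ΣAx̄ = 1278800.00 in³, ΣAȳ = 1670560.00 in³.
x̄ = 1278800.00/11120.00 = 115.00 in; ȳ = 1670560.00/11120.00 = 150.23 in.

x̄ = 115.00 in, ȳ = 150.23 in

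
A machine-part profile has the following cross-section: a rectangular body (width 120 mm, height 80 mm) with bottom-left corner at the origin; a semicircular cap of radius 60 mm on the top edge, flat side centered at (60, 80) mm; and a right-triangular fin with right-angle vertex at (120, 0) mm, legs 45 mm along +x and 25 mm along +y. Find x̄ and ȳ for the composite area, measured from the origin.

x̄ = 62.67 mm, ȳ = 62.28 mm

rectangular body: A = 120 × 80 = 9600.00, centroid at (60.00, 40.00).
semicircular top: A = ½π·60² = 5654.87, centroid at (60.00, 105.46).
triangular fin: A = ½·45·25 = 562.50, centroid at (135.00, 8.33).
ΣA = 15817.37 mm²
ΣAx̄ = (9600.00)(60.00) + (5654.87)(60.00) + (562.50)(135.00) = 991229.51 mm³
ΣAȳ = (9600.00)(40.00) + (5654.87)(105.46) + (562.50)(8.33) = 985076.84 mm³
x̄ = 991229.51 / 15817.37 = 62.67 mm
ȳ = 985076.84 / 15817.37 = 62.28 mm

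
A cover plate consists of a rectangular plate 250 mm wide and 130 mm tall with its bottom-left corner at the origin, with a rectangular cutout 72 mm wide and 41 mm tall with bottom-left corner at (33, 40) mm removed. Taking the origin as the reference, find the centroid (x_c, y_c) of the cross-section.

x_c = 130.59 mm, y_c = 65.45 mm

plate: A = 250 × 130 = 32500.00, centroid at (125.00, 65.00).
hole: A = −(72 × 41) = -2952.00, centroid at (69.00, 60.50).
ΣA = 29548.00 mm²
ΣAx_c = (32500.00)(125.00) + (-2952.00)(69.00) = 3858812.00 mm³
ΣAy_c = (32500.00)(65.00) + (-2952.00)(60.50) = 1933904.00 mm³
x_c = 3858812.00 / 29548.00 = 130.59 mm
y_c = 1933904.00 / 29548.00 = 65.45 mm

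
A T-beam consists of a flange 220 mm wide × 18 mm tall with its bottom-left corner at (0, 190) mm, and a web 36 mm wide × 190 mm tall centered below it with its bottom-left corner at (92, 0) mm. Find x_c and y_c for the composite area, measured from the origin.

x_c = 110.00 mm, y_c = 133.13 mm

web: A = 36 × 190 = 6840.00, centroid at (110.00, 95.00).
flange: A = 220 × 18 = 3960.00, centroid at (110.00, 199.00).
ΣA = 10800.00 mm², ΣAx_c = 1188000.00 mm³, ΣAy_c = 1437840.00 mm³.
x_c = 1188000.00/10800.00 = 110.00 mm; y_c = 1437840.00/10800.00 = 133.13 mm.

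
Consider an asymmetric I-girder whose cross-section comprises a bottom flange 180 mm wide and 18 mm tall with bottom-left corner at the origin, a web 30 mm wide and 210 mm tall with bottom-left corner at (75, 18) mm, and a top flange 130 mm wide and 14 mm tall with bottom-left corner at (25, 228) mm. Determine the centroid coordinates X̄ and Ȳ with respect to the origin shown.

X̄ = 90.00 mm, Ȳ = 108.43 mm

Part | A | x̄ᵢ | ȳᵢ | A·x̄ᵢ | A·ȳᵢ
bottom flange | 3240.00 | 90.00 | 9.00 | 291600.00 | 29160.00
web | 6300.00 | 90.00 | 123.00 | 567000.00 | 774900.00
top flange | 1820.00 | 90.00 | 235.00 | 163800.00 | 427700.00
Σ | 11360.00 |  |  | 1022400.00 | 1231760.00
X̄ = 1022400.00 / 11360.00 = 90.00 mm
Ȳ = 1231760.00 / 11360.00 = 108.43 mm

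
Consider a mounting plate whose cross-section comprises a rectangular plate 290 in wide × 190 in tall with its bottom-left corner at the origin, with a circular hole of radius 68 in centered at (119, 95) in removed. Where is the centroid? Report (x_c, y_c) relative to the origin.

Part | A | x̄ᵢ | ȳᵢ | A·x̄ᵢ | A·ȳᵢ
plate | 55100.00 | 145.00 | 95.00 | 7989500.00 | 5234500.00
hole | -14526.72 | 119.00 | 95.00 | -1728680.21 | -1380038.82
Σ | 40573.28 |  |  | 6260819.79 | 3854461.18
x_c = 6260819.79 / 40573.28 = 154.31 in
y_c = 3854461.18 / 40573.28 = 95.00 in

x_c = 154.31 in, y_c = 95.00 in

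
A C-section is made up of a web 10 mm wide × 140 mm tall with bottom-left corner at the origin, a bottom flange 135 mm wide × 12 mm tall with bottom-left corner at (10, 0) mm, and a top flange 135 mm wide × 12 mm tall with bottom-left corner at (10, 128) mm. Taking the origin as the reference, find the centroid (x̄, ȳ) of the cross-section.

web: A = 10 × 140 = 1400.00, centroid at (5.00, 70.00).
bottom flange: A = 135 × 12 = 1620.00, centroid at (77.50, 6.00).
top flange: A = 135 × 12 = 1620.00, centroid at (77.50, 134.00).
ΣA = 4640.00 mm²
ΣAx̄ = (1400.00)(5.00) + (1620.00)(77.50) + (1620.00)(77.50) = 258100.00 mm³
ΣAȳ = (1400.00)(70.00) + (1620.00)(6.00) + (1620.00)(134.00) = 324800.00 mm³
x̄ = 258100.00 / 4640.00 = 55.62 mm
ȳ = 324800.00 / 4640.00 = 70.00 mm

x̄ = 55.62 mm, ȳ = 70.00 mm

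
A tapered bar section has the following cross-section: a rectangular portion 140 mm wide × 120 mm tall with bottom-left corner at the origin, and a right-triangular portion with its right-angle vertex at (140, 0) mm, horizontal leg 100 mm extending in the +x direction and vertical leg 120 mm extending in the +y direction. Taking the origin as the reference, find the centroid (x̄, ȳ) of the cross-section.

x̄ = 97.19 mm, ȳ = 54.74 mm

rectangular portion: A = 140 × 120 = 16800.00, centroid at (70.00, 60.00).
triangular portion: A = ½·100·120 = 6000.00, centroid at (173.33, 40.00).
ΣA = 22800.00 mm², ΣAx̄ = 2216000.00 mm³, ΣAȳ = 1248000.00 mm³.
x̄ = 2216000.00/22800.00 = 97.19 mm; ȳ = 1248000.00/22800.00 = 54.74 mm.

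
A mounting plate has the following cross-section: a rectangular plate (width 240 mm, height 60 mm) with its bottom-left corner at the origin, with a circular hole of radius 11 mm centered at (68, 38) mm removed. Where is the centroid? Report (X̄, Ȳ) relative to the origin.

plate: A = 240 × 60 = 14400.00, centroid at (120.00, 30.00).
hole: A = −π·11² = -380.13, centroid at (68.00, 38.00).
ΣA = 14019.87 mm², ΣAX̄ = 1702150.98 mm³, ΣAȲ = 417554.96 mm³.
X̄ = 1702150.98/14019.87 = 121.41 mm; Ȳ = 417554.96/14019.87 = 29.78 mm.

X̄ = 121.41 mm, Ȳ = 29.78 mm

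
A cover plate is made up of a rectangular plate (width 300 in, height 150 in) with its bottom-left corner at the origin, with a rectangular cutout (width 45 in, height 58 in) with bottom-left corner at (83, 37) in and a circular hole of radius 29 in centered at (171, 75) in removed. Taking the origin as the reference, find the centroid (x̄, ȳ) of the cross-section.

plate: A = 300 × 150 = 45000.00, centroid at (150.00, 75.00).
hole 1: A = −(45 × 58) = -2610.00, centroid at (105.50, 66.00).
hole 2: A = −π·29² = -2642.08, centroid at (171.00, 75.00).
ΣA = 39747.92 in²
ΣAx̄ = (45000.00)(150.00) + (-2610.00)(105.50) + (-2642.08)(171.00) = 6022849.42 in³
ΣAȳ = (45000.00)(75.00) + (-2610.00)(66.00) + (-2642.08)(75.00) = 3004584.04 in³
x̄ = 6022849.42 / 39747.92 = 151.53 in
ȳ = 3004584.04 / 39747.92 = 75.59 in

x̄ = 151.53 in, ȳ = 75.59 in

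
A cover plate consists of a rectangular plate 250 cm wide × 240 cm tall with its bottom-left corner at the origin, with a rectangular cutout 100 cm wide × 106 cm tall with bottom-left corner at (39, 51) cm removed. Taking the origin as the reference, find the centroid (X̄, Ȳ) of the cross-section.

X̄ = 132.72 cm, Ȳ = 123.43 cm

plate: A = 250 × 240 = 60000.00, centroid at (125.00, 120.00).
hole: A = −(100 × 106) = -10600.00, centroid at (89.00, 104.00).
ΣA = 49400.00 cm²
ΣAX̄ = (60000.00)(125.00) + (-10600.00)(89.00) = 6556600.00 cm³
ΣAȲ = (60000.00)(120.00) + (-10600.00)(104.00) = 6097600.00 cm³
X̄ = 6556600.00 / 49400.00 = 132.72 cm
Ȳ = 6097600.00 / 49400.00 = 123.43 cm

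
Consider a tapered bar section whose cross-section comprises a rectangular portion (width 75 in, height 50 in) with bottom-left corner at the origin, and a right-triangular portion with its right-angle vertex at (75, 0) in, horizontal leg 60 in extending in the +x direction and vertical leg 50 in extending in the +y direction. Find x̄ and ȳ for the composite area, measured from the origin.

rectangular portion: A = 75 × 50 = 3750.00, centroid at (37.50, 25.00).
triangular portion: A = ½·60·50 = 1500.00, centroid at (95.00, 16.67).
ΣA = 5250.00 in²
ΣAx̄ = (3750.00)(37.50) + (1500.00)(95.00) = 283125.00 in³
ΣAȳ = (3750.00)(25.00) + (1500.00)(16.67) = 118750.00 in³
x̄ = 283125.00 / 5250.00 = 53.93 in
ȳ = 118750.00 / 5250.00 = 22.62 in

x̄ = 53.93 in, ȳ = 22.62 in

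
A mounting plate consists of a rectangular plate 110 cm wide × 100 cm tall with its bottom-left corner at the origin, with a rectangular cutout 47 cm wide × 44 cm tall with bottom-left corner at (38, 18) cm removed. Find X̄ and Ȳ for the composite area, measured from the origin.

plate: A = 110 × 100 = 11000.00, centroid at (55.00, 50.00).
hole: A = −(47 × 44) = -2068.00, centroid at (61.50, 40.00).
ΣA = 8932.00 cm²
ΣAX̄ = (11000.00)(55.00) + (-2068.00)(61.50) = 477818.00 cm³
ΣAȲ = (11000.00)(50.00) + (-2068.00)(40.00) = 467280.00 cm³
X̄ = 477818.00 / 8932.00 = 53.50 cm
Ȳ = 467280.00 / 8932.00 = 52.32 cm

X̄ = 53.50 cm, Ȳ = 52.32 cm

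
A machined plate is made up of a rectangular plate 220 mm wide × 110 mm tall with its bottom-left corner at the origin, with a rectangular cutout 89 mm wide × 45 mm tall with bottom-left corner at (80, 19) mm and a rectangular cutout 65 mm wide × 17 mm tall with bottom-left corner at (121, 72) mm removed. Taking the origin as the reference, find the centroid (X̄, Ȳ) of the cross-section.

X̄ = 104.44 mm, Ȳ = 56.36 mm

Part | A | x̄ᵢ | ȳᵢ | A·x̄ᵢ | A·ȳᵢ
plate | 24200.00 | 110.00 | 55.00 | 2662000.00 | 1331000.00
hole 1 | -4005.00 | 124.50 | 41.50 | -498622.50 | -166207.50
hole 2 | -1105.00 | 153.50 | 80.50 | -169617.50 | -88952.50
Σ | 19090.00 |  |  | 1993760.00 | 1075840.00
X̄ = 1993760.00 / 19090.00 = 104.44 mm
Ȳ = 1075840.00 / 19090.00 = 56.36 mm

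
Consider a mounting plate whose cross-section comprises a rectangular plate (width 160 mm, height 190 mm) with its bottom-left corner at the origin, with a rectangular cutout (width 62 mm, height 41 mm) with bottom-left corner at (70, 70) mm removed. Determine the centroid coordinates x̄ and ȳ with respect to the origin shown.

plate: A = 160 × 190 = 30400.00, centroid at (80.00, 95.00).
hole: A = −(62 × 41) = -2542.00, centroid at (101.00, 90.50).
ΣA = 27858.00 mm²
ΣAx̄ = (30400.00)(80.00) + (-2542.00)(101.00) = 2175258.00 mm³
ΣAȳ = (30400.00)(95.00) + (-2542.00)(90.50) = 2657949.00 mm³
x̄ = 2175258.00 / 27858.00 = 78.08 mm
ȳ = 2657949.00 / 27858.00 = 95.41 mm

x̄ = 78.08 mm, ȳ = 95.41 mm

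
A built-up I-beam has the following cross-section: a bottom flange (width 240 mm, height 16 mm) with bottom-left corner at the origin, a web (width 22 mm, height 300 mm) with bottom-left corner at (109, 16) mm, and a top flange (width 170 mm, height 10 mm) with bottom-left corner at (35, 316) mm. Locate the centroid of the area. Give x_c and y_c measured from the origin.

x_c = 120.00 mm, y_c = 137.73 mm

Part | A | x̄ᵢ | ȳᵢ | A·x̄ᵢ | A·ȳᵢ
bottom flange | 3840.00 | 120.00 | 8.00 | 460800.00 | 30720.00
web | 6600.00 | 120.00 | 166.00 | 792000.00 | 1095600.00
top flange | 1700.00 | 120.00 | 321.00 | 204000.00 | 545700.00
Σ | 12140.00 |  |  | 1456800.00 | 1672020.00
x_c = 1456800.00 / 12140.00 = 120.00 mm
y_c = 1672020.00 / 12140.00 = 137.73 mm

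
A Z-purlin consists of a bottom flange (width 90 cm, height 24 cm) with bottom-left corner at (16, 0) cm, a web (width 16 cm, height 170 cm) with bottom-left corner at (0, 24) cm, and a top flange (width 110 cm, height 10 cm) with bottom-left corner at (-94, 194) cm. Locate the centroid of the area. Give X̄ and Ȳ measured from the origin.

X̄ = 18.50 cm, Ȳ = 90.52 cm

Part | A | x̄ᵢ | ȳᵢ | A·x̄ᵢ | A·ȳᵢ
bottom flange | 2160.00 | 61.00 | 12.00 | 131760.00 | 25920.00
web | 2720.00 | 8.00 | 109.00 | 21760.00 | 296480.00
top flange | 1100.00 | -39.00 | 199.00 | -42900.00 | 218900.00
Σ | 5980.00 |  |  | 110620.00 | 541300.00
X̄ = 110620.00 / 5980.00 = 18.50 cm
Ȳ = 541300.00 / 5980.00 = 90.52 cm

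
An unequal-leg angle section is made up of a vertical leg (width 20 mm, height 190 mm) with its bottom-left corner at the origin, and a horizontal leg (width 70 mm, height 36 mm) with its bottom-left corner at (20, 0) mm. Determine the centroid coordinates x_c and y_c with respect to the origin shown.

x_c = 27.94 mm, y_c = 64.30 mm

Part | A | x̄ᵢ | ȳᵢ | A·x̄ᵢ | A·ȳᵢ
vertical leg | 3800.00 | 10.00 | 95.00 | 38000.00 | 361000.00
horizontal leg | 2520.00 | 55.00 | 18.00 | 138600.00 | 45360.00
Σ | 6320.00 |  |  | 176600.00 | 406360.00
x_c = 176600.00 / 6320.00 = 27.94 mm
y_c = 406360.00 / 6320.00 = 64.30 mm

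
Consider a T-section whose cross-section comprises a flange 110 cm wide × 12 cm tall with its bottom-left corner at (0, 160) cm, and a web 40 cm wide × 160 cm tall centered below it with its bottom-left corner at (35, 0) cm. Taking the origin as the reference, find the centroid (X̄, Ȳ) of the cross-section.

web: A = 40 × 160 = 6400.00, centroid at (55.00, 80.00).
flange: A = 110 × 12 = 1320.00, centroid at (55.00, 166.00).
ΣA = 7720.00 cm², ΣAX̄ = 424600.00 cm³, ΣAȲ = 731120.00 cm³.
X̄ = 424600.00/7720.00 = 55.00 cm; Ȳ = 731120.00/7720.00 = 94.70 cm.

X̄ = 55.00 cm, Ȳ = 94.70 cm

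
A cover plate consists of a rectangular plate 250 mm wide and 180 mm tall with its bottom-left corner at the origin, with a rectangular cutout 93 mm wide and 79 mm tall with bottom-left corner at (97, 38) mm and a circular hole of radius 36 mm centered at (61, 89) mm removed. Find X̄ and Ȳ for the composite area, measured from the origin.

Part | A | x̄ᵢ | ȳᵢ | A·x̄ᵢ | A·ȳᵢ
plate | 45000.00 | 125.00 | 90.00 | 5625000.00 | 4050000.00
hole 1 | -7347.00 | 143.50 | 77.50 | -1054294.50 | -569392.50
hole 2 | -4071.50 | 61.00 | 89.00 | -248361.75 | -362363.86
Σ | 33581.50 |  |  | 4322343.75 | 3118243.64
X̄ = 4322343.75 / 33581.50 = 128.71 mm
Ȳ = 3118243.64 / 33581.50 = 92.86 mm

X̄ = 128.71 mm, Ȳ = 92.86 mm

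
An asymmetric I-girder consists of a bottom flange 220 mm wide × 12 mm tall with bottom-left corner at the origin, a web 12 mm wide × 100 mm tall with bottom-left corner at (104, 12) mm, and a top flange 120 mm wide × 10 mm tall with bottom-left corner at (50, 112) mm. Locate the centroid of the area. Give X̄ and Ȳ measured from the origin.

bottom flange: A = 220 × 12 = 2640.00, centroid at (110.00, 6.00).
web: A = 12 × 100 = 1200.00, centroid at (110.00, 62.00).
top flange: A = 120 × 10 = 1200.00, centroid at (110.00, 117.00).
ΣA = 5040.00 mm²
ΣAX̄ = (2640.00)(110.00) + (1200.00)(110.00) + (1200.00)(110.00) = 554400.00 mm³
ΣAȲ = (2640.00)(6.00) + (1200.00)(62.00) + (1200.00)(117.00) = 230640.00 mm³
X̄ = 554400.00 / 5040.00 = 110.00 mm
Ȳ = 230640.00 / 5040.00 = 45.76 mm

X̄ = 110.00 mm, Ȳ = 45.76 mm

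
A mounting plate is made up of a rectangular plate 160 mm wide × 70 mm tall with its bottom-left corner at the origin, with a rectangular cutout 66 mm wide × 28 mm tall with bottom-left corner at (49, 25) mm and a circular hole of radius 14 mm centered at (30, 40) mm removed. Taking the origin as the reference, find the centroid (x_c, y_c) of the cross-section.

x_c = 83.10 mm, y_c = 33.80 mm

Part | A | x̄ᵢ | ȳᵢ | A·x̄ᵢ | A·ȳᵢ
plate | 11200.00 | 80.00 | 35.00 | 896000.00 | 392000.00
hole 1 | -1848.00 | 82.00 | 39.00 | -151536.00 | -72072.00
hole 2 | -615.75 | 30.00 | 40.00 | -18472.56 | -24630.09
Σ | 8736.25 |  |  | 725991.44 | 295297.91
x_c = 725991.44 / 8736.25 = 83.10 mm
y_c = 295297.91 / 8736.25 = 33.80 mm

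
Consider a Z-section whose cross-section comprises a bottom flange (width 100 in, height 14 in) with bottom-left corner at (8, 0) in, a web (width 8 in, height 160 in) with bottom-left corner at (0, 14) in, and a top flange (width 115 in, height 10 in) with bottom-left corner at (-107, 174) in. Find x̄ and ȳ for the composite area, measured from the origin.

bottom flange: A = 100 × 14 = 1400.00, centroid at (58.00, 7.00).
web: A = 8 × 160 = 1280.00, centroid at (4.00, 94.00).
top flange: A = 115 × 10 = 1150.00, centroid at (-49.50, 179.00).
ΣA = 3830.00 in²
ΣAx̄ = (1400.00)(58.00) + (1280.00)(4.00) + (1150.00)(-49.50) = 29395.00 in³
ΣAȳ = (1400.00)(7.00) + (1280.00)(94.00) + (1150.00)(179.00) = 335970.00 in³
x̄ = 29395.00 / 3830.00 = 7.67 in
ȳ = 335970.00 / 3830.00 = 87.72 in

x̄ = 7.67 in, ȳ = 87.72 in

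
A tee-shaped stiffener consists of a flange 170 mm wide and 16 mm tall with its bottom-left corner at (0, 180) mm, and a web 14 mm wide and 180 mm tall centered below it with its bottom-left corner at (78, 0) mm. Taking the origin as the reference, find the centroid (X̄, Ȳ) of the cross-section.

Part | A | x̄ᵢ | ȳᵢ | A·x̄ᵢ | A·ȳᵢ
web | 2520.00 | 85.00 | 90.00 | 214200.00 | 226800.00
flange | 2720.00 | 85.00 | 188.00 | 231200.00 | 511360.00
Σ | 5240.00 |  |  | 445400.00 | 738160.00
X̄ = 445400.00 / 5240.00 = 85.00 mm
Ȳ = 738160.00 / 5240.00 = 140.87 mm

X̄ = 85.00 mm, Ȳ = 140.87 mm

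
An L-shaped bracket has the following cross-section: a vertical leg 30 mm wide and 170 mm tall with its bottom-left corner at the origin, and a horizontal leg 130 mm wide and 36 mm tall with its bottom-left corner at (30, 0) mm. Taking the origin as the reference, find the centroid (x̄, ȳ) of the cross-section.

Part | A | x̄ᵢ | ȳᵢ | A·x̄ᵢ | A·ȳᵢ
vertical leg | 5100.00 | 15.00 | 85.00 | 76500.00 | 433500.00
horizontal leg | 4680.00 | 95.00 | 18.00 | 444600.00 | 84240.00
Σ | 9780.00 |  |  | 521100.00 | 517740.00
x̄ = 521100.00 / 9780.00 = 53.28 mm
ȳ = 517740.00 / 9780.00 = 52.94 mm

x̄ = 53.28 mm, ȳ = 52.94 mm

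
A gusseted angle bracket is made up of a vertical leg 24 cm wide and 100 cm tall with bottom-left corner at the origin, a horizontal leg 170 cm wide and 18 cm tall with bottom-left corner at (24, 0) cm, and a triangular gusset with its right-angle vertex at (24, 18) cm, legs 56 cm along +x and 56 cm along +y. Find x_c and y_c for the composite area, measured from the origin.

x_c = 61.08 cm, y_c = 29.17 cm

Part | A | x̄ᵢ | ȳᵢ | A·x̄ᵢ | A·ȳᵢ
vertical leg | 2400.00 | 12.00 | 50.00 | 28800.00 | 120000.00
horizontal leg | 3060.00 | 109.00 | 9.00 | 333540.00 | 27540.00
gusset | 1568.00 | 42.67 | 36.67 | 66901.33 | 57493.33
Σ | 7028.00 |  |  | 429241.33 | 205033.33
x_c = 429241.33 / 7028.00 = 61.08 cm
y_c = 205033.33 / 7028.00 = 29.17 cm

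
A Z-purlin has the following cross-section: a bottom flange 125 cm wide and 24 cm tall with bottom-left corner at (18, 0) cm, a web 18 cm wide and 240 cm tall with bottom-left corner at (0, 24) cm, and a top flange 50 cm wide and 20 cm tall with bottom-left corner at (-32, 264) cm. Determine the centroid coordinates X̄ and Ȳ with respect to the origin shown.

X̄ = 32.86 cm, Ȳ = 112.03 cm

Part | A | x̄ᵢ | ȳᵢ | A·x̄ᵢ | A·ȳᵢ
bottom flange | 3000.00 | 80.50 | 12.00 | 241500.00 | 36000.00
web | 4320.00 | 9.00 | 144.00 | 38880.00 | 622080.00
top flange | 1000.00 | -7.00 | 274.00 | -7000.00 | 274000.00
Σ | 8320.00 |  |  | 273380.00 | 932080.00
X̄ = 273380.00 / 8320.00 = 32.86 cm
Ȳ = 932080.00 / 8320.00 = 112.03 cm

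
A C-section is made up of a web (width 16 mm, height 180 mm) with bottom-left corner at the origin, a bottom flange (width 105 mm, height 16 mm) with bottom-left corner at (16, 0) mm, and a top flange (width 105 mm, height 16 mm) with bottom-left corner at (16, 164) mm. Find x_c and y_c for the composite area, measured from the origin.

x_c = 40.58 mm, y_c = 90.00 mm

web: A = 16 × 180 = 2880.00, centroid at (8.00, 90.00).
bottom flange: A = 105 × 16 = 1680.00, centroid at (68.50, 8.00).
top flange: A = 105 × 16 = 1680.00, centroid at (68.50, 172.00).
ΣA = 6240.00 mm², ΣAx_c = 253200.00 mm³, ΣAy_c = 561600.00 mm³.
x_c = 253200.00/6240.00 = 40.58 mm; y_c = 561600.00/6240.00 = 90.00 mm.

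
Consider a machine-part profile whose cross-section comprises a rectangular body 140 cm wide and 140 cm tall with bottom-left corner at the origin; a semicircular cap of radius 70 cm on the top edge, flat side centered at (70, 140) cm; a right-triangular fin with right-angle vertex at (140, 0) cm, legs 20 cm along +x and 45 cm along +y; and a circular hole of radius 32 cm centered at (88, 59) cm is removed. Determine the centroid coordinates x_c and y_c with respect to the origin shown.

x_c = 69.05 cm, y_c = 101.72 cm

Part | A | x̄ᵢ | ȳᵢ | A·x̄ᵢ | A·ȳᵢ
rectangular body | 19600.00 | 70.00 | 70.00 | 1372000.00 | 1372000.00
semicircular top | 7696.90 | 70.00 | 169.71 | 538783.14 | 1306232.95
triangular fin | 450.00 | 146.67 | 15.00 | 66000.00 | 6750.00
hole | -3216.99 | 88.00 | 59.00 | -283095.20 | -189802.46
Σ | 24529.91 |  |  | 1693687.94 | 2495180.49
x_c = 1693687.94 / 24529.91 = 69.05 cm
y_c = 2495180.49 / 24529.91 = 101.72 cm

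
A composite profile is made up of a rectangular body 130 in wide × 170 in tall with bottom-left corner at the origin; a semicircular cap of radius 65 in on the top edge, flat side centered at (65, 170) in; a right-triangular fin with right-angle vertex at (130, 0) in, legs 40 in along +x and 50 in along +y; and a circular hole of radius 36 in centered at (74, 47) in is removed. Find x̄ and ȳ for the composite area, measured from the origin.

rectangular body: A = 130 × 170 = 22100.00, centroid at (65.00, 85.00).
semicircular top: A = ½π·65² = 6636.61, centroid at (65.00, 197.59).
triangular fin: A = ½·40·50 = 1000.00, centroid at (143.33, 16.67).
hole: A = −π·36² = -4071.50, centroid at (74.00, 47.00).
ΣA = 25665.11 in², ΣAx̄ = 1709921.97 in³, ΣAȳ = 3015113.77 in³.
x̄ = 1709921.97/25665.11 = 66.62 in; ȳ = 3015113.77/25665.11 = 117.48 in.

x̄ = 66.62 in, ȳ = 117.48 in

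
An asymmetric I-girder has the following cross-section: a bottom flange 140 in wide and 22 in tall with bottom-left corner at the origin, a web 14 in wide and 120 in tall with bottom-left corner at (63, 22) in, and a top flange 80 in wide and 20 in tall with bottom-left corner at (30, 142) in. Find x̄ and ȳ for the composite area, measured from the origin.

x̄ = 70.00 in, ȳ = 65.23 in

bottom flange: A = 140 × 22 = 3080.00, centroid at (70.00, 11.00).
web: A = 14 × 120 = 1680.00, centroid at (70.00, 82.00).
top flange: A = 80 × 20 = 1600.00, centroid at (70.00, 152.00).
ΣA = 6360.00 in²
ΣAx̄ = (3080.00)(70.00) + (1680.00)(70.00) + (1600.00)(70.00) = 445200.00 in³
ΣAȳ = (3080.00)(11.00) + (1680.00)(82.00) + (1600.00)(152.00) = 414840.00 in³
x̄ = 445200.00 / 6360.00 = 70.00 in
ȳ = 414840.00 / 6360.00 = 65.23 in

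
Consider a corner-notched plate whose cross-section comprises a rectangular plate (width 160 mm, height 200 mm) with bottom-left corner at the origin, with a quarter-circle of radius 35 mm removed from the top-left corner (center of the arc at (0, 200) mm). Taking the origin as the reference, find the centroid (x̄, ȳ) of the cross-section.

plate: A = 160 × 200 = 32000.00, centroid at (80.00, 100.00).
removed quarter-circle: A = −¼π·35² = -962.11, centroid at (14.85, 185.15).
ΣA = 31037.89 mm², ΣAx̄ = 2545708.33 mm³, ΣAȳ = 3021869.12 mm³.
x̄ = 2545708.33/31037.89 = 82.02 mm; ȳ = 3021869.12/31037.89 = 97.36 mm.

x̄ = 82.02 mm, ȳ = 97.36 mm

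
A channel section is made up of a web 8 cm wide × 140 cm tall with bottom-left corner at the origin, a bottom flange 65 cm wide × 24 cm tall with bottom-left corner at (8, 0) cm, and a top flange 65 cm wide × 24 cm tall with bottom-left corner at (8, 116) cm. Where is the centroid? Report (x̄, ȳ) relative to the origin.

web: A = 8 × 140 = 1120.00, centroid at (4.00, 70.00).
bottom flange: A = 65 × 24 = 1560.00, centroid at (40.50, 12.00).
top flange: A = 65 × 24 = 1560.00, centroid at (40.50, 128.00).
ΣA = 4240.00 cm²
ΣAx̄ = (1120.00)(4.00) + (1560.00)(40.50) + (1560.00)(40.50) = 130840.00 cm³
ΣAȳ = (1120.00)(70.00) + (1560.00)(12.00) + (1560.00)(128.00) = 296800.00 cm³
x̄ = 130840.00 / 4240.00 = 30.86 cm
ȳ = 296800.00 / 4240.00 = 70.00 cm

x̄ = 30.86 cm, ȳ = 70.00 cm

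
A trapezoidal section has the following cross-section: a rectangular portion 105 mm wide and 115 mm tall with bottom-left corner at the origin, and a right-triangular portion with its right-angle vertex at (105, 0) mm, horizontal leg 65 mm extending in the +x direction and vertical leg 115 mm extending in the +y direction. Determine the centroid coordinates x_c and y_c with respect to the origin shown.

x_c = 70.03 mm, y_c = 52.97 mm

rectangular portion: A = 105 × 115 = 12075.00, centroid at (52.50, 57.50).
triangular portion: A = ½·65·115 = 3737.50, centroid at (126.67, 38.33).
ΣA = 15812.50 mm²
ΣAx_c = (12075.00)(52.50) + (3737.50)(126.67) = 1107354.17 mm³
ΣAy_c = (12075.00)(57.50) + (3737.50)(38.33) = 837583.33 mm³
x_c = 1107354.17 / 15812.50 = 70.03 mm
y_c = 837583.33 / 15812.50 = 52.97 mm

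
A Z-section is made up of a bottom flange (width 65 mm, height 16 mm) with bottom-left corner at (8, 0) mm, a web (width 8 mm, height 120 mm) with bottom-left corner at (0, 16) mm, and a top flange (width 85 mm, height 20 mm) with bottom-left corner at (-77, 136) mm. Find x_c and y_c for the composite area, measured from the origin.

bottom flange: A = 65 × 16 = 1040.00, centroid at (40.50, 8.00).
web: A = 8 × 120 = 960.00, centroid at (4.00, 76.00).
top flange: A = 85 × 20 = 1700.00, centroid at (-34.50, 146.00).
ΣA = 3700.00 mm²
ΣAx_c = (1040.00)(40.50) + (960.00)(4.00) + (1700.00)(-34.50) = -12690.00 mm³
ΣAy_c = (1040.00)(8.00) + (960.00)(76.00) + (1700.00)(146.00) = 329480.00 mm³
x_c = -12690.00 / 3700.00 = -3.43 mm
y_c = 329480.00 / 3700.00 = 89.05 mm

x_c = -3.43 mm, y_c = 89.05 mm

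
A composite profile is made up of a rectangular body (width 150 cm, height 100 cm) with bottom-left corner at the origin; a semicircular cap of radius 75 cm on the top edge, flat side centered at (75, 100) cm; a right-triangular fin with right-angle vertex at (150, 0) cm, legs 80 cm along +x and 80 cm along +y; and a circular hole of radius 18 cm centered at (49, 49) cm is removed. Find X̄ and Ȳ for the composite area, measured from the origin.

X̄ = 88.52 cm, Ȳ = 74.96 cm

Part | A | x̄ᵢ | ȳᵢ | A·x̄ᵢ | A·ȳᵢ
rectangular body | 15000.00 | 75.00 | 50.00 | 1125000.00 | 750000.00
semicircular top | 8835.73 | 75.00 | 131.83 | 662679.70 | 1164822.93
triangular fin | 3200.00 | 176.67 | 26.67 | 565333.33 | 85333.33
hole | -1017.88 | 49.00 | 49.00 | -49875.92 | -49875.92
Σ | 26017.85 |  |  | 2303137.11 | 1950280.34
X̄ = 2303137.11 / 26017.85 = 88.52 cm
Ȳ = 1950280.34 / 26017.85 = 74.96 cm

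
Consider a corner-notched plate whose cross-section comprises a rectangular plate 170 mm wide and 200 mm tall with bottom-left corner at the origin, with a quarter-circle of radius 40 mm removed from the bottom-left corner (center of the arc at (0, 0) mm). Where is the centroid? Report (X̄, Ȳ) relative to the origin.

plate: A = 170 × 200 = 34000.00, centroid at (85.00, 100.00).
removed quarter-circle: A = −¼π·40² = -1256.64, centroid at (16.98, 16.98).
ΣA = 32743.36 mm², ΣAX̄ = 2868666.67 mm³, ΣAȲ = 3378666.67 mm³.
X̄ = 2868666.67/32743.36 = 87.61 mm; Ȳ = 3378666.67/32743.36 = 103.19 mm.

X̄ = 87.61 mm, Ȳ = 103.19 mm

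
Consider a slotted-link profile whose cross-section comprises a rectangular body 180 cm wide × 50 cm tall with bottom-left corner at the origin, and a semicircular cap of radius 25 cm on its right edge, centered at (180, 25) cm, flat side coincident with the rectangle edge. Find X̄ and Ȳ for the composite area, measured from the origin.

rectangular body: A = 180 × 50 = 9000.00, centroid at (90.00, 25.00).
semicircular end: A = ½π·25² = 981.75, centroid at (190.61, 25.00).
ΣA = 9981.75 cm², ΣAX̄ = 997131.25 cm³, ΣAȲ = 249543.69 cm³.
X̄ = 997131.25/9981.75 = 99.90 cm; Ȳ = 249543.69/9981.75 = 25.00 cm.

X̄ = 99.90 cm, Ȳ = 25.00 cm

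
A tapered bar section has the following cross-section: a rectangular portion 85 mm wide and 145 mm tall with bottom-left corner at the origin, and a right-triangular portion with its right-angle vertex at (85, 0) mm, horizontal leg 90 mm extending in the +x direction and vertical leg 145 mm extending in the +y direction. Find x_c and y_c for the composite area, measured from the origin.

rectangular portion: A = 85 × 145 = 12325.00, centroid at (42.50, 72.50).
triangular portion: A = ½·90·145 = 6525.00, centroid at (115.00, 48.33).
ΣA = 18850.00 mm², ΣAx_c = 1274187.50 mm³, ΣAy_c = 1208937.50 mm³.
x_c = 1274187.50/18850.00 = 67.60 mm; y_c = 1208937.50/18850.00 = 64.13 mm.

x_c = 67.60 mm, y_c = 64.13 mm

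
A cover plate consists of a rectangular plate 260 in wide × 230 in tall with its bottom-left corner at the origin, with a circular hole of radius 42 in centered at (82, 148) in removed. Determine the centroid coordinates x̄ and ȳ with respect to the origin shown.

x̄ = 134.90 in, ȳ = 111.63 in

plate: A = 260 × 230 = 59800.00, centroid at (130.00, 115.00).
hole: A = −π·42² = -5541.77, centroid at (82.00, 148.00).
ΣA = 54258.23 in², ΣAx̄ = 7319574.91 in³, ΣAȳ = 6056818.12 in³.
x̄ = 7319574.91/54258.23 = 134.90 in; ȳ = 6056818.12/54258.23 = 111.63 in.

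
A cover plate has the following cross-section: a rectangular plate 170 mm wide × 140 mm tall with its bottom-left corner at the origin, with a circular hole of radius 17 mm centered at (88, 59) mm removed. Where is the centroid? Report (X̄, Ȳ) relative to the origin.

Part | A | x̄ᵢ | ȳᵢ | A·x̄ᵢ | A·ȳᵢ
plate | 23800.00 | 85.00 | 70.00 | 2023000.00 | 1666000.00
hole | -907.92 | 88.00 | 59.00 | -79896.98 | -53567.30
Σ | 22892.08 |  |  | 1943103.02 | 1612432.70
X̄ = 1943103.02 / 22892.08 = 84.88 mm
Ȳ = 1612432.70 / 22892.08 = 70.44 mm

X̄ = 84.88 mm, Ȳ = 70.44 mm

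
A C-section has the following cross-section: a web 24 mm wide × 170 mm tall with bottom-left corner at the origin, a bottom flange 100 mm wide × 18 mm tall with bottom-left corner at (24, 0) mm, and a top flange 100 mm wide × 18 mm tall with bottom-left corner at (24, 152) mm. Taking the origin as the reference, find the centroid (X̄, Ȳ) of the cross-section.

web: A = 24 × 170 = 4080.00, centroid at (12.00, 85.00).
bottom flange: A = 100 × 18 = 1800.00, centroid at (74.00, 9.00).
top flange: A = 100 × 18 = 1800.00, centroid at (74.00, 161.00).
ΣA = 7680.00 mm², ΣAX̄ = 315360.00 mm³, ΣAȲ = 652800.00 mm³.
X̄ = 315360.00/7680.00 = 41.06 mm; Ȳ = 652800.00/7680.00 = 85.00 mm.

X̄ = 41.06 mm, Ȳ = 85.00 mm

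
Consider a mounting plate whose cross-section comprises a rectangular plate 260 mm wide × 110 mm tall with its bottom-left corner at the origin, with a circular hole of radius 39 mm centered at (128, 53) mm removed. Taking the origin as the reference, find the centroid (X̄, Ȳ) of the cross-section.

X̄ = 130.40 mm, Ȳ = 55.40 mm

Part | A | x̄ᵢ | ȳᵢ | A·x̄ᵢ | A·ȳᵢ
plate | 28600.00 | 130.00 | 55.00 | 3718000.00 | 1573000.00
hole | -4778.36 | 128.00 | 53.00 | -611630.39 | -253253.21
Σ | 23821.64 |  |  | 3106369.61 | 1319746.79
X̄ = 3106369.61 / 23821.64 = 130.40 mm
Ȳ = 1319746.79 / 23821.64 = 55.40 mm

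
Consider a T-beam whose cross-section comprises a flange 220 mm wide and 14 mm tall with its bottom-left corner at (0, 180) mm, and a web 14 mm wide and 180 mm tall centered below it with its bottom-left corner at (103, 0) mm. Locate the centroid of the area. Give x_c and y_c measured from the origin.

x_c = 110.00 mm, y_c = 143.35 mm

Part | A | x̄ᵢ | ȳᵢ | A·x̄ᵢ | A·ȳᵢ
web | 2520.00 | 110.00 | 90.00 | 277200.00 | 226800.00
flange | 3080.00 | 110.00 | 187.00 | 338800.00 | 575960.00
Σ | 5600.00 |  |  | 616000.00 | 802760.00
x_c = 616000.00 / 5600.00 = 110.00 mm
y_c = 802760.00 / 5600.00 = 143.35 mm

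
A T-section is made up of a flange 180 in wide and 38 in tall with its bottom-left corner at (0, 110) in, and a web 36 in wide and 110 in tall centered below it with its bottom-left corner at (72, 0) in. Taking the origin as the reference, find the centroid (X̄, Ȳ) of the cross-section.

Part | A | x̄ᵢ | ȳᵢ | A·x̄ᵢ | A·ȳᵢ
web | 3960.00 | 90.00 | 55.00 | 356400.00 | 217800.00
flange | 6840.00 | 90.00 | 129.00 | 615600.00 | 882360.00
Σ | 10800.00 |  |  | 972000.00 | 1100160.00
X̄ = 972000.00 / 10800.00 = 90.00 in
Ȳ = 1100160.00 / 10800.00 = 101.87 in

X̄ = 90.00 in, Ȳ = 101.87 in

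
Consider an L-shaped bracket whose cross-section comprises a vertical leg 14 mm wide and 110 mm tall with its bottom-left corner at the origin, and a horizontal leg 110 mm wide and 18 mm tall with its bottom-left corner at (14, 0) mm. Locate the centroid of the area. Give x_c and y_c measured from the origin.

x_c = 41.88 mm, y_c = 29.12 mm

vertical leg: A = 14 × 110 = 1540.00, centroid at (7.00, 55.00).
horizontal leg: A = 110 × 18 = 1980.00, centroid at (69.00, 9.00).
ΣA = 3520.00 mm²
ΣAx_c = (1540.00)(7.00) + (1980.00)(69.00) = 147400.00 mm³
ΣAy_c = (1540.00)(55.00) + (1980.00)(9.00) = 102520.00 mm³
x_c = 147400.00 / 3520.00 = 41.88 mm
y_c = 102520.00 / 3520.00 = 29.12 mm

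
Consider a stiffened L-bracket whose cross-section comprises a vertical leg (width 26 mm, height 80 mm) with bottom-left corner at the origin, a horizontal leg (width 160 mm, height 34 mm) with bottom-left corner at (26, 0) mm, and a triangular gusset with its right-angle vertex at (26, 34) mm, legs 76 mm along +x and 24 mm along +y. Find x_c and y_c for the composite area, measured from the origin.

vertical leg: A = 26 × 80 = 2080.00, centroid at (13.00, 40.00).
horizontal leg: A = 160 × 34 = 5440.00, centroid at (106.00, 17.00).
gusset: A = ½·76·24 = 912.00, centroid at (51.33, 42.00).
ΣA = 8432.00 mm², ΣAx_c = 650496.00 mm³, ΣAy_c = 213984.00 mm³.
x_c = 650496.00/8432.00 = 77.15 mm; y_c = 213984.00/8432.00 = 25.38 mm.

x_c = 77.15 mm, y_c = 25.38 mm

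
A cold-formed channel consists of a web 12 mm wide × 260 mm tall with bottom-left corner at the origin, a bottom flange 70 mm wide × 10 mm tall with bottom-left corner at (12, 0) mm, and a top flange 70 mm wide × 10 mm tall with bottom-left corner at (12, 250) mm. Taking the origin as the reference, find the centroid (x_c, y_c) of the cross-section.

x_c = 18.70 mm, y_c = 130.00 mm

web: A = 12 × 260 = 3120.00, centroid at (6.00, 130.00).
bottom flange: A = 70 × 10 = 700.00, centroid at (47.00, 5.00).
top flange: A = 70 × 10 = 700.00, centroid at (47.00, 255.00).
ΣA = 4520.00 mm², ΣAx_c = 84520.00 mm³, ΣAy_c = 587600.00 mm³.
x_c = 84520.00/4520.00 = 18.70 mm; y_c = 587600.00/4520.00 = 130.00 mm.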